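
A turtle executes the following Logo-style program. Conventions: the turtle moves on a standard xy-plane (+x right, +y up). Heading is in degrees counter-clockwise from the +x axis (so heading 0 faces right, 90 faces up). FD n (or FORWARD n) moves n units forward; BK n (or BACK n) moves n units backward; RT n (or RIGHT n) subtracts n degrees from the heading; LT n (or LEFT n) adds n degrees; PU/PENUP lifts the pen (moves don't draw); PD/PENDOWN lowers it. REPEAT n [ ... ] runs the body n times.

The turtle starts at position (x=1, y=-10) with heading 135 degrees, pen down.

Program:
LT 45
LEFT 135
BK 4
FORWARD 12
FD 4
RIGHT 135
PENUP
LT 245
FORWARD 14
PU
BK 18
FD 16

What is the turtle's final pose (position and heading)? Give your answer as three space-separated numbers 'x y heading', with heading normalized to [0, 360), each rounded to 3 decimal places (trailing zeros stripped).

Answer: 14.557 -7.61 65

Derivation:
Executing turtle program step by step:
Start: pos=(1,-10), heading=135, pen down
LT 45: heading 135 -> 180
LT 135: heading 180 -> 315
BK 4: (1,-10) -> (-1.828,-7.172) [heading=315, draw]
FD 12: (-1.828,-7.172) -> (6.657,-15.657) [heading=315, draw]
FD 4: (6.657,-15.657) -> (9.485,-18.485) [heading=315, draw]
RT 135: heading 315 -> 180
PU: pen up
LT 245: heading 180 -> 65
FD 14: (9.485,-18.485) -> (15.402,-5.797) [heading=65, move]
PU: pen up
BK 18: (15.402,-5.797) -> (7.795,-22.111) [heading=65, move]
FD 16: (7.795,-22.111) -> (14.557,-7.61) [heading=65, move]
Final: pos=(14.557,-7.61), heading=65, 3 segment(s) drawn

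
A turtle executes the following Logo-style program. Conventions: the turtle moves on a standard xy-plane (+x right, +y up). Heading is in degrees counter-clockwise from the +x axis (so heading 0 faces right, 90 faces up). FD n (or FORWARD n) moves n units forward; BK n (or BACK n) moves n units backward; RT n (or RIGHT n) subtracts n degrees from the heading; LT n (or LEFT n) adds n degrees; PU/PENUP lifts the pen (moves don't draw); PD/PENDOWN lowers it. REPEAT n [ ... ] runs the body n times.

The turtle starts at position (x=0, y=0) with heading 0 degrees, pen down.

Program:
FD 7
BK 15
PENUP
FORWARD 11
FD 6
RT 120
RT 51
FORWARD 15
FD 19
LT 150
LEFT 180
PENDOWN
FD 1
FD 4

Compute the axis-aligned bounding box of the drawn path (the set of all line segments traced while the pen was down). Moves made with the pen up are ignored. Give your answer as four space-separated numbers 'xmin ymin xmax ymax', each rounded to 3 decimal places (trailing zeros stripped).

Executing turtle program step by step:
Start: pos=(0,0), heading=0, pen down
FD 7: (0,0) -> (7,0) [heading=0, draw]
BK 15: (7,0) -> (-8,0) [heading=0, draw]
PU: pen up
FD 11: (-8,0) -> (3,0) [heading=0, move]
FD 6: (3,0) -> (9,0) [heading=0, move]
RT 120: heading 0 -> 240
RT 51: heading 240 -> 189
FD 15: (9,0) -> (-5.815,-2.347) [heading=189, move]
FD 19: (-5.815,-2.347) -> (-24.581,-5.319) [heading=189, move]
LT 150: heading 189 -> 339
LT 180: heading 339 -> 159
PD: pen down
FD 1: (-24.581,-5.319) -> (-25.515,-4.96) [heading=159, draw]
FD 4: (-25.515,-4.96) -> (-29.249,-3.527) [heading=159, draw]
Final: pos=(-29.249,-3.527), heading=159, 4 segment(s) drawn

Segment endpoints: x in {-29.249, -25.515, -24.581, -8, 0, 7}, y in {-5.319, -4.96, -3.527, 0}
xmin=-29.249, ymin=-5.319, xmax=7, ymax=0

Answer: -29.249 -5.319 7 0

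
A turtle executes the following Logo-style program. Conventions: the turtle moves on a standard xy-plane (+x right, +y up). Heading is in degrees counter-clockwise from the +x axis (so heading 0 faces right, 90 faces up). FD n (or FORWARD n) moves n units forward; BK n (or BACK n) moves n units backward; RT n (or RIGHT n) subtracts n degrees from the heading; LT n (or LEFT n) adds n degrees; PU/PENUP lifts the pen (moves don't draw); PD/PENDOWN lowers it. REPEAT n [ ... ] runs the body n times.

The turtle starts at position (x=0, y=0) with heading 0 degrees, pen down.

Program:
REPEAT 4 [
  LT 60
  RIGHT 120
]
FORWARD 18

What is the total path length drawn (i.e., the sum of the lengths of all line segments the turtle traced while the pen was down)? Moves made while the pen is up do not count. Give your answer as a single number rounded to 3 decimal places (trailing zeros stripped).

Answer: 18

Derivation:
Executing turtle program step by step:
Start: pos=(0,0), heading=0, pen down
REPEAT 4 [
  -- iteration 1/4 --
  LT 60: heading 0 -> 60
  RT 120: heading 60 -> 300
  -- iteration 2/4 --
  LT 60: heading 300 -> 0
  RT 120: heading 0 -> 240
  -- iteration 3/4 --
  LT 60: heading 240 -> 300
  RT 120: heading 300 -> 180
  -- iteration 4/4 --
  LT 60: heading 180 -> 240
  RT 120: heading 240 -> 120
]
FD 18: (0,0) -> (-9,15.588) [heading=120, draw]
Final: pos=(-9,15.588), heading=120, 1 segment(s) drawn

Segment lengths:
  seg 1: (0,0) -> (-9,15.588), length = 18
Total = 18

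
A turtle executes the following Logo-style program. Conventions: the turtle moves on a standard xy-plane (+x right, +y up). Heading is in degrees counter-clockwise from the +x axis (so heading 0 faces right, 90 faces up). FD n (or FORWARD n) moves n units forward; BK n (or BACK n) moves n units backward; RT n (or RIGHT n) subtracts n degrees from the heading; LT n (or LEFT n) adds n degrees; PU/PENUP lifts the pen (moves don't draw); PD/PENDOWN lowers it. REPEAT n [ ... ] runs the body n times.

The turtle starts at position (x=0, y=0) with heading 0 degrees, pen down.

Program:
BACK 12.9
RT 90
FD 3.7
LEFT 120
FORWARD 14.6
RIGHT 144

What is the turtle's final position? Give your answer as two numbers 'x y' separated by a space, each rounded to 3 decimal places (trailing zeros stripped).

Executing turtle program step by step:
Start: pos=(0,0), heading=0, pen down
BK 12.9: (0,0) -> (-12.9,0) [heading=0, draw]
RT 90: heading 0 -> 270
FD 3.7: (-12.9,0) -> (-12.9,-3.7) [heading=270, draw]
LT 120: heading 270 -> 30
FD 14.6: (-12.9,-3.7) -> (-0.256,3.6) [heading=30, draw]
RT 144: heading 30 -> 246
Final: pos=(-0.256,3.6), heading=246, 3 segment(s) drawn

Answer: -0.256 3.6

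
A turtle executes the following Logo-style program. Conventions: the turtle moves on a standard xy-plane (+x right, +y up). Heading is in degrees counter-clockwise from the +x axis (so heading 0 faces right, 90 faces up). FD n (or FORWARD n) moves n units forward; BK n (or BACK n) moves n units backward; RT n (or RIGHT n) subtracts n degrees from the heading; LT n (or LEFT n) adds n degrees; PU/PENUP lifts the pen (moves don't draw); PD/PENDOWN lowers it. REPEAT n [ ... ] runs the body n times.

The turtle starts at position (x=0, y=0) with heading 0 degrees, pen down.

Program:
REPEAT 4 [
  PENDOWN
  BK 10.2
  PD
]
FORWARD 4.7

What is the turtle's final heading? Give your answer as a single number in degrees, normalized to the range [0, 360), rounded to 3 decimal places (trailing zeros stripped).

Executing turtle program step by step:
Start: pos=(0,0), heading=0, pen down
REPEAT 4 [
  -- iteration 1/4 --
  PD: pen down
  BK 10.2: (0,0) -> (-10.2,0) [heading=0, draw]
  PD: pen down
  -- iteration 2/4 --
  PD: pen down
  BK 10.2: (-10.2,0) -> (-20.4,0) [heading=0, draw]
  PD: pen down
  -- iteration 3/4 --
  PD: pen down
  BK 10.2: (-20.4,0) -> (-30.6,0) [heading=0, draw]
  PD: pen down
  -- iteration 4/4 --
  PD: pen down
  BK 10.2: (-30.6,0) -> (-40.8,0) [heading=0, draw]
  PD: pen down
]
FD 4.7: (-40.8,0) -> (-36.1,0) [heading=0, draw]
Final: pos=(-36.1,0), heading=0, 5 segment(s) drawn

Answer: 0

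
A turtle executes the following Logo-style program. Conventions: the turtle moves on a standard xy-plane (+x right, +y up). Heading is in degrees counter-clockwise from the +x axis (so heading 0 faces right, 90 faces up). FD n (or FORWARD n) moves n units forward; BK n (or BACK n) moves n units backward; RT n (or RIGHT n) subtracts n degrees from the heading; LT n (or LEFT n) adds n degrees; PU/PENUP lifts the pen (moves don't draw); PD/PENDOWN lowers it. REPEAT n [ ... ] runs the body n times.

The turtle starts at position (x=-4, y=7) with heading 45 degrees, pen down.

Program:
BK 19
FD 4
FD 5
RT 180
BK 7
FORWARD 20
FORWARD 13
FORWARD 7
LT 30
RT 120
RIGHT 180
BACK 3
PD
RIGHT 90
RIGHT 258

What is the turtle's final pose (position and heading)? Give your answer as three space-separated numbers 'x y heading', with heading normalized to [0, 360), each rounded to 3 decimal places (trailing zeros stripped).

Executing turtle program step by step:
Start: pos=(-4,7), heading=45, pen down
BK 19: (-4,7) -> (-17.435,-6.435) [heading=45, draw]
FD 4: (-17.435,-6.435) -> (-14.607,-3.607) [heading=45, draw]
FD 5: (-14.607,-3.607) -> (-11.071,-0.071) [heading=45, draw]
RT 180: heading 45 -> 225
BK 7: (-11.071,-0.071) -> (-6.121,4.879) [heading=225, draw]
FD 20: (-6.121,4.879) -> (-20.263,-9.263) [heading=225, draw]
FD 13: (-20.263,-9.263) -> (-29.456,-18.456) [heading=225, draw]
FD 7: (-29.456,-18.456) -> (-34.406,-23.406) [heading=225, draw]
LT 30: heading 225 -> 255
RT 120: heading 255 -> 135
RT 180: heading 135 -> 315
BK 3: (-34.406,-23.406) -> (-36.527,-21.284) [heading=315, draw]
PD: pen down
RT 90: heading 315 -> 225
RT 258: heading 225 -> 327
Final: pos=(-36.527,-21.284), heading=327, 8 segment(s) drawn

Answer: -36.527 -21.284 327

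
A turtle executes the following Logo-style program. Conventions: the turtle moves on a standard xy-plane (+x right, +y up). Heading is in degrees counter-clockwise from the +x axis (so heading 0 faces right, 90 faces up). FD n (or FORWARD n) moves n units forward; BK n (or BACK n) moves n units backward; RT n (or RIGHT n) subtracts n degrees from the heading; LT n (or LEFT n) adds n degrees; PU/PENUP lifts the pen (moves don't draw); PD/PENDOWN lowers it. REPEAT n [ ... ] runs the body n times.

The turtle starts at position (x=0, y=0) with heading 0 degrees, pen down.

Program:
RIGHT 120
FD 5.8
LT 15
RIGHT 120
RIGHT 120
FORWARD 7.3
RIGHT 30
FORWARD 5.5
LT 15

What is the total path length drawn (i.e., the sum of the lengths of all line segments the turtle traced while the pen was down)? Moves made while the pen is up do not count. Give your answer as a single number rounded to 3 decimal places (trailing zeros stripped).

Executing turtle program step by step:
Start: pos=(0,0), heading=0, pen down
RT 120: heading 0 -> 240
FD 5.8: (0,0) -> (-2.9,-5.023) [heading=240, draw]
LT 15: heading 240 -> 255
RT 120: heading 255 -> 135
RT 120: heading 135 -> 15
FD 7.3: (-2.9,-5.023) -> (4.151,-3.134) [heading=15, draw]
RT 30: heading 15 -> 345
FD 5.5: (4.151,-3.134) -> (9.464,-4.557) [heading=345, draw]
LT 15: heading 345 -> 0
Final: pos=(9.464,-4.557), heading=0, 3 segment(s) drawn

Segment lengths:
  seg 1: (0,0) -> (-2.9,-5.023), length = 5.8
  seg 2: (-2.9,-5.023) -> (4.151,-3.134), length = 7.3
  seg 3: (4.151,-3.134) -> (9.464,-4.557), length = 5.5
Total = 18.6

Answer: 18.6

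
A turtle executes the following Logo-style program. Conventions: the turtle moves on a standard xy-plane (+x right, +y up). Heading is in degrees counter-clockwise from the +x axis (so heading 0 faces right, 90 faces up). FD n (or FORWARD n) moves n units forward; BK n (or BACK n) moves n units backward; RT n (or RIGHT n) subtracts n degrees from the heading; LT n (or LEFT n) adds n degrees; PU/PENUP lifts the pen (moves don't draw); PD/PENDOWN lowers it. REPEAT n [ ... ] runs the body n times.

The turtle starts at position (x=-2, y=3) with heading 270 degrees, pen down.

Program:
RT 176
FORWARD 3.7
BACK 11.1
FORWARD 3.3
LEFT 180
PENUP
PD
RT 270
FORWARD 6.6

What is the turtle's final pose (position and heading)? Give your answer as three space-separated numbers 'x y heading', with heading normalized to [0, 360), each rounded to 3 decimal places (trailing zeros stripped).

Answer: 4.87 -0.63 4

Derivation:
Executing turtle program step by step:
Start: pos=(-2,3), heading=270, pen down
RT 176: heading 270 -> 94
FD 3.7: (-2,3) -> (-2.258,6.691) [heading=94, draw]
BK 11.1: (-2.258,6.691) -> (-1.484,-4.382) [heading=94, draw]
FD 3.3: (-1.484,-4.382) -> (-1.714,-1.09) [heading=94, draw]
LT 180: heading 94 -> 274
PU: pen up
PD: pen down
RT 270: heading 274 -> 4
FD 6.6: (-1.714,-1.09) -> (4.87,-0.63) [heading=4, draw]
Final: pos=(4.87,-0.63), heading=4, 4 segment(s) drawn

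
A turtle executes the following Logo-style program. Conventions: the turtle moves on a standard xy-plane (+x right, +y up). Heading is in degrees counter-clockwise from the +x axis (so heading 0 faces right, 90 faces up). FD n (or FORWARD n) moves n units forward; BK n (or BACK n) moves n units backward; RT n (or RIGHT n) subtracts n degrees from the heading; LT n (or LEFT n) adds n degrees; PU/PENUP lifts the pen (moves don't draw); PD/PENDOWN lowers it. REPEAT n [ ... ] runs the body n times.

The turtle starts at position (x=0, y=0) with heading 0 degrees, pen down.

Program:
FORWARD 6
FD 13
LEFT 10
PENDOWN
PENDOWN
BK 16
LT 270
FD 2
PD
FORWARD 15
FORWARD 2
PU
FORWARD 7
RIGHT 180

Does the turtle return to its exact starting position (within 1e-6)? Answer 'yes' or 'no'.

Executing turtle program step by step:
Start: pos=(0,0), heading=0, pen down
FD 6: (0,0) -> (6,0) [heading=0, draw]
FD 13: (6,0) -> (19,0) [heading=0, draw]
LT 10: heading 0 -> 10
PD: pen down
PD: pen down
BK 16: (19,0) -> (3.243,-2.778) [heading=10, draw]
LT 270: heading 10 -> 280
FD 2: (3.243,-2.778) -> (3.59,-4.748) [heading=280, draw]
PD: pen down
FD 15: (3.59,-4.748) -> (6.195,-19.52) [heading=280, draw]
FD 2: (6.195,-19.52) -> (6.542,-21.49) [heading=280, draw]
PU: pen up
FD 7: (6.542,-21.49) -> (7.758,-28.383) [heading=280, move]
RT 180: heading 280 -> 100
Final: pos=(7.758,-28.383), heading=100, 6 segment(s) drawn

Start position: (0, 0)
Final position: (7.758, -28.383)
Distance = 29.425; >= 1e-6 -> NOT closed

Answer: no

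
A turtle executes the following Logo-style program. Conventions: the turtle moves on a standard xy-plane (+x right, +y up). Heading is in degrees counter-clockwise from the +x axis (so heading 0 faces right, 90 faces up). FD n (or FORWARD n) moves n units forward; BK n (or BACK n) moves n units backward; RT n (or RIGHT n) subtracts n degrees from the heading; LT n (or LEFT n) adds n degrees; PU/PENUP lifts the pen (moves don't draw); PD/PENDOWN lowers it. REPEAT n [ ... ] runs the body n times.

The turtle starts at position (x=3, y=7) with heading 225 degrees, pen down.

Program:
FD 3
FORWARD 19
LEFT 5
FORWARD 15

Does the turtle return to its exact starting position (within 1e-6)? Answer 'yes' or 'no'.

Executing turtle program step by step:
Start: pos=(3,7), heading=225, pen down
FD 3: (3,7) -> (0.879,4.879) [heading=225, draw]
FD 19: (0.879,4.879) -> (-12.556,-8.556) [heading=225, draw]
LT 5: heading 225 -> 230
FD 15: (-12.556,-8.556) -> (-22.198,-20.047) [heading=230, draw]
Final: pos=(-22.198,-20.047), heading=230, 3 segment(s) drawn

Start position: (3, 7)
Final position: (-22.198, -20.047)
Distance = 36.966; >= 1e-6 -> NOT closed

Answer: no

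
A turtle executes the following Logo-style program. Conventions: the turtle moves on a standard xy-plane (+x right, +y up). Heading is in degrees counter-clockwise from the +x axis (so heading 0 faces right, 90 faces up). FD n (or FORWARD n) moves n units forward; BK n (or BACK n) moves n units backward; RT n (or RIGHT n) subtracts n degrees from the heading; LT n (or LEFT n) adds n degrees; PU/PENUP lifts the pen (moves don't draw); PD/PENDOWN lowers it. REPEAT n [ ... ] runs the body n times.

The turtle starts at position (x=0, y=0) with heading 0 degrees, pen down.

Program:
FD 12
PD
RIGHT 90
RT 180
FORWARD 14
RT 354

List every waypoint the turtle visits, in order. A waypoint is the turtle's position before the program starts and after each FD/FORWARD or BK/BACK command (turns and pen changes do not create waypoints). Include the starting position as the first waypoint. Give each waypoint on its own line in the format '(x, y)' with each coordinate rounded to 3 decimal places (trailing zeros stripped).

Answer: (0, 0)
(12, 0)
(12, 14)

Derivation:
Executing turtle program step by step:
Start: pos=(0,0), heading=0, pen down
FD 12: (0,0) -> (12,0) [heading=0, draw]
PD: pen down
RT 90: heading 0 -> 270
RT 180: heading 270 -> 90
FD 14: (12,0) -> (12,14) [heading=90, draw]
RT 354: heading 90 -> 96
Final: pos=(12,14), heading=96, 2 segment(s) drawn
Waypoints (3 total):
(0, 0)
(12, 0)
(12, 14)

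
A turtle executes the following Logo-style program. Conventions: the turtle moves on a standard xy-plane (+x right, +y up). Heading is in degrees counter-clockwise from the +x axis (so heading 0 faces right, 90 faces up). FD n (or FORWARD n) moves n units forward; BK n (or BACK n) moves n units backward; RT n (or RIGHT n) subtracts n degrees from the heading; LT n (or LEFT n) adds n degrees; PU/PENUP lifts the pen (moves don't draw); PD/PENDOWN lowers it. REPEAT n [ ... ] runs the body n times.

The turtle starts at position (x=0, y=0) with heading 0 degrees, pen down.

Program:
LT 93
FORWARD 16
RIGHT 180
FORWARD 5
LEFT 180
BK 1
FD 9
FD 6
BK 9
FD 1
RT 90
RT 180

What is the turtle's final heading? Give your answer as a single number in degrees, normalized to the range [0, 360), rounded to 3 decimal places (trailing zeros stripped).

Executing turtle program step by step:
Start: pos=(0,0), heading=0, pen down
LT 93: heading 0 -> 93
FD 16: (0,0) -> (-0.837,15.978) [heading=93, draw]
RT 180: heading 93 -> 273
FD 5: (-0.837,15.978) -> (-0.576,10.985) [heading=273, draw]
LT 180: heading 273 -> 93
BK 1: (-0.576,10.985) -> (-0.523,9.986) [heading=93, draw]
FD 9: (-0.523,9.986) -> (-0.994,18.974) [heading=93, draw]
FD 6: (-0.994,18.974) -> (-1.308,24.966) [heading=93, draw]
BK 9: (-1.308,24.966) -> (-0.837,15.978) [heading=93, draw]
FD 1: (-0.837,15.978) -> (-0.89,16.977) [heading=93, draw]
RT 90: heading 93 -> 3
RT 180: heading 3 -> 183
Final: pos=(-0.89,16.977), heading=183, 7 segment(s) drawn

Answer: 183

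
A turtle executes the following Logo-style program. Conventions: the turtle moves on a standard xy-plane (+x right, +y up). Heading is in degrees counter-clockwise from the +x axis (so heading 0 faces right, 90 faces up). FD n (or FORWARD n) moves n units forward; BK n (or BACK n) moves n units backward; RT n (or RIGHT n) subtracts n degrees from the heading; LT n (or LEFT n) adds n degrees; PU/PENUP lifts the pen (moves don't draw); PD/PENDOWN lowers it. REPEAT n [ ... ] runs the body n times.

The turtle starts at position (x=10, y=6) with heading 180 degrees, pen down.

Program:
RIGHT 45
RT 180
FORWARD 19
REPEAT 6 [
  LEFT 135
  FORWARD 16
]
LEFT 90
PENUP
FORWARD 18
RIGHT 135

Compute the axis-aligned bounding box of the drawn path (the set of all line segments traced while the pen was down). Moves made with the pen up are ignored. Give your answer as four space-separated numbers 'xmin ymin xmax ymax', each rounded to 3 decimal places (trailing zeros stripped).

Answer: 10 -7.435 28.121 8.565

Derivation:
Executing turtle program step by step:
Start: pos=(10,6), heading=180, pen down
RT 45: heading 180 -> 135
RT 180: heading 135 -> 315
FD 19: (10,6) -> (23.435,-7.435) [heading=315, draw]
REPEAT 6 [
  -- iteration 1/6 --
  LT 135: heading 315 -> 90
  FD 16: (23.435,-7.435) -> (23.435,8.565) [heading=90, draw]
  -- iteration 2/6 --
  LT 135: heading 90 -> 225
  FD 16: (23.435,8.565) -> (12.121,-2.749) [heading=225, draw]
  -- iteration 3/6 --
  LT 135: heading 225 -> 0
  FD 16: (12.121,-2.749) -> (28.121,-2.749) [heading=0, draw]
  -- iteration 4/6 --
  LT 135: heading 0 -> 135
  FD 16: (28.121,-2.749) -> (16.808,8.565) [heading=135, draw]
  -- iteration 5/6 --
  LT 135: heading 135 -> 270
  FD 16: (16.808,8.565) -> (16.808,-7.435) [heading=270, draw]
  -- iteration 6/6 --
  LT 135: heading 270 -> 45
  FD 16: (16.808,-7.435) -> (28.121,3.879) [heading=45, draw]
]
LT 90: heading 45 -> 135
PU: pen up
FD 18: (28.121,3.879) -> (15.393,16.607) [heading=135, move]
RT 135: heading 135 -> 0
Final: pos=(15.393,16.607), heading=0, 7 segment(s) drawn

Segment endpoints: x in {10, 12.121, 16.808, 16.808, 23.435, 28.121, 28.121}, y in {-7.435, -7.435, -2.749, -2.749, 3.879, 6, 8.565, 8.565}
xmin=10, ymin=-7.435, xmax=28.121, ymax=8.565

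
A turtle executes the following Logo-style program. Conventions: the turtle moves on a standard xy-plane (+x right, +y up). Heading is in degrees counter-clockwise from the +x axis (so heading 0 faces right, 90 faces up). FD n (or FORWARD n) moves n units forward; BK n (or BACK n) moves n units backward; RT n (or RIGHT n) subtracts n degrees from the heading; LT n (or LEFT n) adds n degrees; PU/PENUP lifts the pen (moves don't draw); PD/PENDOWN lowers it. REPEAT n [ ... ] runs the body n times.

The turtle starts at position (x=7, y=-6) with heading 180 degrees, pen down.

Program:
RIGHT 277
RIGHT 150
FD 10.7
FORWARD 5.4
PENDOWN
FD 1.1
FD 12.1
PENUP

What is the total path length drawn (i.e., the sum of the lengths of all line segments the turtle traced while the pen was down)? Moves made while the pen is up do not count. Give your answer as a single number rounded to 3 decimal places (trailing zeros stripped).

Answer: 29.3

Derivation:
Executing turtle program step by step:
Start: pos=(7,-6), heading=180, pen down
RT 277: heading 180 -> 263
RT 150: heading 263 -> 113
FD 10.7: (7,-6) -> (2.819,3.849) [heading=113, draw]
FD 5.4: (2.819,3.849) -> (0.709,8.82) [heading=113, draw]
PD: pen down
FD 1.1: (0.709,8.82) -> (0.279,9.833) [heading=113, draw]
FD 12.1: (0.279,9.833) -> (-4.448,20.971) [heading=113, draw]
PU: pen up
Final: pos=(-4.448,20.971), heading=113, 4 segment(s) drawn

Segment lengths:
  seg 1: (7,-6) -> (2.819,3.849), length = 10.7
  seg 2: (2.819,3.849) -> (0.709,8.82), length = 5.4
  seg 3: (0.709,8.82) -> (0.279,9.833), length = 1.1
  seg 4: (0.279,9.833) -> (-4.448,20.971), length = 12.1
Total = 29.3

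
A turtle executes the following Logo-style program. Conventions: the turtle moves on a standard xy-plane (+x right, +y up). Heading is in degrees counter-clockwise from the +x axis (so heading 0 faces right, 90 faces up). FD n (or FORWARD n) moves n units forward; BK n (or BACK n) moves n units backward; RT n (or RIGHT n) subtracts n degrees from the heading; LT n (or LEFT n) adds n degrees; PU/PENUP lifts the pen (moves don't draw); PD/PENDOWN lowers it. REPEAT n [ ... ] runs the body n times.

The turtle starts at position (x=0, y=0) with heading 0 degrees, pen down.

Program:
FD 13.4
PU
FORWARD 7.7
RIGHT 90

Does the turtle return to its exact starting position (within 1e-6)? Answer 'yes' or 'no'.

Executing turtle program step by step:
Start: pos=(0,0), heading=0, pen down
FD 13.4: (0,0) -> (13.4,0) [heading=0, draw]
PU: pen up
FD 7.7: (13.4,0) -> (21.1,0) [heading=0, move]
RT 90: heading 0 -> 270
Final: pos=(21.1,0), heading=270, 1 segment(s) drawn

Start position: (0, 0)
Final position: (21.1, 0)
Distance = 21.1; >= 1e-6 -> NOT closed

Answer: no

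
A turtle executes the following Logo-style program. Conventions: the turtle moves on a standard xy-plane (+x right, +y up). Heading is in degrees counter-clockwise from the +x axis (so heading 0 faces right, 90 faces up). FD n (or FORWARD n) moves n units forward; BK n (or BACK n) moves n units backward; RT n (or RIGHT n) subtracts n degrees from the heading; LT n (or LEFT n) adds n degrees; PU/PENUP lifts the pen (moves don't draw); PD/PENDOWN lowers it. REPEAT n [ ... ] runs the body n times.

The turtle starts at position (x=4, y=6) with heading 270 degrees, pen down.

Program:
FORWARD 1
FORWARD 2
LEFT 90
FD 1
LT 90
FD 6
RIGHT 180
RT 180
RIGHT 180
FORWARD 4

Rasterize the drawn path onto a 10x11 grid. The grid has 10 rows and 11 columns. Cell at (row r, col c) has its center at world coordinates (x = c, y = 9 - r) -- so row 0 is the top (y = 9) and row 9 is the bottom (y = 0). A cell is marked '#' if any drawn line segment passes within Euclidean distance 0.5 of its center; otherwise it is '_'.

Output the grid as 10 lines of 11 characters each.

Segment 0: (4,6) -> (4,5)
Segment 1: (4,5) -> (4,3)
Segment 2: (4,3) -> (5,3)
Segment 3: (5,3) -> (5,9)
Segment 4: (5,9) -> (5,5)

Answer: _____#_____
_____#_____
_____#_____
____##_____
____##_____
____##_____
____##_____
___________
___________
___________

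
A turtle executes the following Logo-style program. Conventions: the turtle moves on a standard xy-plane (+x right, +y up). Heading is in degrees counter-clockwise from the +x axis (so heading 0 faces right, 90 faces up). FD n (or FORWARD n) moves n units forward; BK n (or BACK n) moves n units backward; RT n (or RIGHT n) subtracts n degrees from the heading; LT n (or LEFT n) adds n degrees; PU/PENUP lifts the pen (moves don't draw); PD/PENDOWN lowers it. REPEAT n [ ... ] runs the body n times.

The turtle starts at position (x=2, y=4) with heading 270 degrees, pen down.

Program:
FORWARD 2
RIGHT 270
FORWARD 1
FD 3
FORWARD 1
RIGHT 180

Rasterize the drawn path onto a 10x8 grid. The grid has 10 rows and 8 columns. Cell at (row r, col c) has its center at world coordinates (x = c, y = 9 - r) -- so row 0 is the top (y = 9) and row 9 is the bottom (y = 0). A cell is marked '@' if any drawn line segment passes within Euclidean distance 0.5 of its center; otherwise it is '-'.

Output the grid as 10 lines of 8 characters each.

Segment 0: (2,4) -> (2,2)
Segment 1: (2,2) -> (3,2)
Segment 2: (3,2) -> (6,2)
Segment 3: (6,2) -> (7,2)

Answer: --------
--------
--------
--------
--------
--@-----
--@-----
--@@@@@@
--------
--------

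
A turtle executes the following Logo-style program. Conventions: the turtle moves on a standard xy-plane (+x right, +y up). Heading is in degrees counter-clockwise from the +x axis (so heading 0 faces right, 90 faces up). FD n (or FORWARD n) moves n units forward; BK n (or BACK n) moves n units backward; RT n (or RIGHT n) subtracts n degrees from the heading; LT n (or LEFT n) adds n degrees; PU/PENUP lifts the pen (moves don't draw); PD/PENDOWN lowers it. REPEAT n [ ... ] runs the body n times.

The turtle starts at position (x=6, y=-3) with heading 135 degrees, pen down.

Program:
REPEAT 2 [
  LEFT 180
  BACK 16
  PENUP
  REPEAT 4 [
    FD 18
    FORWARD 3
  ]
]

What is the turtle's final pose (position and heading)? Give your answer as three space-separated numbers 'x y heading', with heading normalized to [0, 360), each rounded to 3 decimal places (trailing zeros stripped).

Executing turtle program step by step:
Start: pos=(6,-3), heading=135, pen down
REPEAT 2 [
  -- iteration 1/2 --
  LT 180: heading 135 -> 315
  BK 16: (6,-3) -> (-5.314,8.314) [heading=315, draw]
  PU: pen up
  REPEAT 4 [
    -- iteration 1/4 --
    FD 18: (-5.314,8.314) -> (7.414,-4.414) [heading=315, move]
    FD 3: (7.414,-4.414) -> (9.536,-6.536) [heading=315, move]
    -- iteration 2/4 --
    FD 18: (9.536,-6.536) -> (22.263,-19.263) [heading=315, move]
    FD 3: (22.263,-19.263) -> (24.385,-21.385) [heading=315, move]
    -- iteration 3/4 --
    FD 18: (24.385,-21.385) -> (37.113,-34.113) [heading=315, move]
    FD 3: (37.113,-34.113) -> (39.234,-36.234) [heading=315, move]
    -- iteration 4/4 --
    FD 18: (39.234,-36.234) -> (51.962,-48.962) [heading=315, move]
    FD 3: (51.962,-48.962) -> (54.083,-51.083) [heading=315, move]
  ]
  -- iteration 2/2 --
  LT 180: heading 315 -> 135
  BK 16: (54.083,-51.083) -> (65.397,-62.397) [heading=135, move]
  PU: pen up
  REPEAT 4 [
    -- iteration 1/4 --
    FD 18: (65.397,-62.397) -> (52.669,-49.669) [heading=135, move]
    FD 3: (52.669,-49.669) -> (50.548,-47.548) [heading=135, move]
    -- iteration 2/4 --
    FD 18: (50.548,-47.548) -> (37.82,-34.82) [heading=135, move]
    FD 3: (37.82,-34.82) -> (35.698,-32.698) [heading=135, move]
    -- iteration 3/4 --
    FD 18: (35.698,-32.698) -> (22.971,-19.971) [heading=135, move]
    FD 3: (22.971,-19.971) -> (20.849,-17.849) [heading=135, move]
    -- iteration 4/4 --
    FD 18: (20.849,-17.849) -> (8.121,-5.121) [heading=135, move]
    FD 3: (8.121,-5.121) -> (6,-3) [heading=135, move]
  ]
]
Final: pos=(6,-3), heading=135, 1 segment(s) drawn

Answer: 6 -3 135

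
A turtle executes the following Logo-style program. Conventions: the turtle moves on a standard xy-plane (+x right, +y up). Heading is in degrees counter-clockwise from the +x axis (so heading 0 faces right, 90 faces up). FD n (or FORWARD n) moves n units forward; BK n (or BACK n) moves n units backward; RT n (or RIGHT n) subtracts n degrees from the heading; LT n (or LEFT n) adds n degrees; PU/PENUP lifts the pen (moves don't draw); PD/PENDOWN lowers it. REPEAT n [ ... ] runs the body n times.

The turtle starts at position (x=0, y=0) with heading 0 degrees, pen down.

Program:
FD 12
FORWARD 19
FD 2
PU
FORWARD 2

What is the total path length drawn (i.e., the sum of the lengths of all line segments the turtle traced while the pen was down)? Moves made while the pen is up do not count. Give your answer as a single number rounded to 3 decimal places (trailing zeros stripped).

Executing turtle program step by step:
Start: pos=(0,0), heading=0, pen down
FD 12: (0,0) -> (12,0) [heading=0, draw]
FD 19: (12,0) -> (31,0) [heading=0, draw]
FD 2: (31,0) -> (33,0) [heading=0, draw]
PU: pen up
FD 2: (33,0) -> (35,0) [heading=0, move]
Final: pos=(35,0), heading=0, 3 segment(s) drawn

Segment lengths:
  seg 1: (0,0) -> (12,0), length = 12
  seg 2: (12,0) -> (31,0), length = 19
  seg 3: (31,0) -> (33,0), length = 2
Total = 33

Answer: 33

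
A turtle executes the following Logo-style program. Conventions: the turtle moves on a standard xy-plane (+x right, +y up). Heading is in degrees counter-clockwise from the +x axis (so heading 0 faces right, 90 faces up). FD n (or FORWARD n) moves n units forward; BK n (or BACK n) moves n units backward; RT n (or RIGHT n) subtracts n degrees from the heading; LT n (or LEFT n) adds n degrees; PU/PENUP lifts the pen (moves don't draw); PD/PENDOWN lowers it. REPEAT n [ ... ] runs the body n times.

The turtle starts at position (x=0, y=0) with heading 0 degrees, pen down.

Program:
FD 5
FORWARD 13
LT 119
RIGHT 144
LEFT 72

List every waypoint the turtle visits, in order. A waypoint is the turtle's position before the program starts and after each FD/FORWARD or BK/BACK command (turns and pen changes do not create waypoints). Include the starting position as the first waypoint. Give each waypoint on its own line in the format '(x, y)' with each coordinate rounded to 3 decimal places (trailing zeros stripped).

Answer: (0, 0)
(5, 0)
(18, 0)

Derivation:
Executing turtle program step by step:
Start: pos=(0,0), heading=0, pen down
FD 5: (0,0) -> (5,0) [heading=0, draw]
FD 13: (5,0) -> (18,0) [heading=0, draw]
LT 119: heading 0 -> 119
RT 144: heading 119 -> 335
LT 72: heading 335 -> 47
Final: pos=(18,0), heading=47, 2 segment(s) drawn
Waypoints (3 total):
(0, 0)
(5, 0)
(18, 0)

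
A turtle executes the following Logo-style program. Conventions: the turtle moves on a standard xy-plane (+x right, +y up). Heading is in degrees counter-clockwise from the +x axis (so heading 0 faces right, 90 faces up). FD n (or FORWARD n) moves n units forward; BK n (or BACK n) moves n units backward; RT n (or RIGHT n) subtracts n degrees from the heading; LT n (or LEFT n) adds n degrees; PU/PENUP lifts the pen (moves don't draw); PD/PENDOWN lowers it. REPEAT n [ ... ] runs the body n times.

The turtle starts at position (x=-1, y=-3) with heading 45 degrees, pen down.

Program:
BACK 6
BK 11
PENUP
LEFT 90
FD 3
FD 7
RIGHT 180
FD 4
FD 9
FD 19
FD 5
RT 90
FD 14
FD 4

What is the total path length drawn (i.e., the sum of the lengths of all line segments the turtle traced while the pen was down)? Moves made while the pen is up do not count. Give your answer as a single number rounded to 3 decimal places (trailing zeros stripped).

Answer: 17

Derivation:
Executing turtle program step by step:
Start: pos=(-1,-3), heading=45, pen down
BK 6: (-1,-3) -> (-5.243,-7.243) [heading=45, draw]
BK 11: (-5.243,-7.243) -> (-13.021,-15.021) [heading=45, draw]
PU: pen up
LT 90: heading 45 -> 135
FD 3: (-13.021,-15.021) -> (-15.142,-12.899) [heading=135, move]
FD 7: (-15.142,-12.899) -> (-20.092,-7.95) [heading=135, move]
RT 180: heading 135 -> 315
FD 4: (-20.092,-7.95) -> (-17.263,-10.778) [heading=315, move]
FD 9: (-17.263,-10.778) -> (-10.899,-17.142) [heading=315, move]
FD 19: (-10.899,-17.142) -> (2.536,-30.577) [heading=315, move]
FD 5: (2.536,-30.577) -> (6.071,-34.113) [heading=315, move]
RT 90: heading 315 -> 225
FD 14: (6.071,-34.113) -> (-3.828,-44.012) [heading=225, move]
FD 4: (-3.828,-44.012) -> (-6.657,-46.841) [heading=225, move]
Final: pos=(-6.657,-46.841), heading=225, 2 segment(s) drawn

Segment lengths:
  seg 1: (-1,-3) -> (-5.243,-7.243), length = 6
  seg 2: (-5.243,-7.243) -> (-13.021,-15.021), length = 11
Total = 17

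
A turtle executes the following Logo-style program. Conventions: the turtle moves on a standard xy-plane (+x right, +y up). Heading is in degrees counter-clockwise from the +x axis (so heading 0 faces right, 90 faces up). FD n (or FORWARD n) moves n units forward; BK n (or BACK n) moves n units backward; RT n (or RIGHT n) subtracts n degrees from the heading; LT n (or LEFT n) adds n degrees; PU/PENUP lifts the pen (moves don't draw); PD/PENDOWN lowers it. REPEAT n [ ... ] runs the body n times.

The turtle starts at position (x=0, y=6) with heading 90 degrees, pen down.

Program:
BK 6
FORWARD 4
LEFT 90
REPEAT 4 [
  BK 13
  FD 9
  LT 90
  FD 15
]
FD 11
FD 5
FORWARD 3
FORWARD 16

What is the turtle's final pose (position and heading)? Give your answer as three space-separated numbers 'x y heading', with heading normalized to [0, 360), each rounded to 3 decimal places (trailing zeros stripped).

Executing turtle program step by step:
Start: pos=(0,6), heading=90, pen down
BK 6: (0,6) -> (0,0) [heading=90, draw]
FD 4: (0,0) -> (0,4) [heading=90, draw]
LT 90: heading 90 -> 180
REPEAT 4 [
  -- iteration 1/4 --
  BK 13: (0,4) -> (13,4) [heading=180, draw]
  FD 9: (13,4) -> (4,4) [heading=180, draw]
  LT 90: heading 180 -> 270
  FD 15: (4,4) -> (4,-11) [heading=270, draw]
  -- iteration 2/4 --
  BK 13: (4,-11) -> (4,2) [heading=270, draw]
  FD 9: (4,2) -> (4,-7) [heading=270, draw]
  LT 90: heading 270 -> 0
  FD 15: (4,-7) -> (19,-7) [heading=0, draw]
  -- iteration 3/4 --
  BK 13: (19,-7) -> (6,-7) [heading=0, draw]
  FD 9: (6,-7) -> (15,-7) [heading=0, draw]
  LT 90: heading 0 -> 90
  FD 15: (15,-7) -> (15,8) [heading=90, draw]
  -- iteration 4/4 --
  BK 13: (15,8) -> (15,-5) [heading=90, draw]
  FD 9: (15,-5) -> (15,4) [heading=90, draw]
  LT 90: heading 90 -> 180
  FD 15: (15,4) -> (0,4) [heading=180, draw]
]
FD 11: (0,4) -> (-11,4) [heading=180, draw]
FD 5: (-11,4) -> (-16,4) [heading=180, draw]
FD 3: (-16,4) -> (-19,4) [heading=180, draw]
FD 16: (-19,4) -> (-35,4) [heading=180, draw]
Final: pos=(-35,4), heading=180, 18 segment(s) drawn

Answer: -35 4 180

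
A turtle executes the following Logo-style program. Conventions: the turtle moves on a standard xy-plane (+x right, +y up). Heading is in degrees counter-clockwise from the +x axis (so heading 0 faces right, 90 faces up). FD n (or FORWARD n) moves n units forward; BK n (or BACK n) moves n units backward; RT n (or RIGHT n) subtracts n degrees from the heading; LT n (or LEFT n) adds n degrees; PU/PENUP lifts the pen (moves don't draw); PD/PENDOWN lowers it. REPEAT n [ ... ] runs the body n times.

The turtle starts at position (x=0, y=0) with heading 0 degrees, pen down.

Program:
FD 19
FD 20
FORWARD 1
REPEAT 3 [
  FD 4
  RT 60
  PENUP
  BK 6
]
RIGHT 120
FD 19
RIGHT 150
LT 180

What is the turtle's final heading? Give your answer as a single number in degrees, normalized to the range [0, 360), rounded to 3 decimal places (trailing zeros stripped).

Answer: 90

Derivation:
Executing turtle program step by step:
Start: pos=(0,0), heading=0, pen down
FD 19: (0,0) -> (19,0) [heading=0, draw]
FD 20: (19,0) -> (39,0) [heading=0, draw]
FD 1: (39,0) -> (40,0) [heading=0, draw]
REPEAT 3 [
  -- iteration 1/3 --
  FD 4: (40,0) -> (44,0) [heading=0, draw]
  RT 60: heading 0 -> 300
  PU: pen up
  BK 6: (44,0) -> (41,5.196) [heading=300, move]
  -- iteration 2/3 --
  FD 4: (41,5.196) -> (43,1.732) [heading=300, move]
  RT 60: heading 300 -> 240
  PU: pen up
  BK 6: (43,1.732) -> (46,6.928) [heading=240, move]
  -- iteration 3/3 --
  FD 4: (46,6.928) -> (44,3.464) [heading=240, move]
  RT 60: heading 240 -> 180
  PU: pen up
  BK 6: (44,3.464) -> (50,3.464) [heading=180, move]
]
RT 120: heading 180 -> 60
FD 19: (50,3.464) -> (59.5,19.919) [heading=60, move]
RT 150: heading 60 -> 270
LT 180: heading 270 -> 90
Final: pos=(59.5,19.919), heading=90, 4 segment(s) drawn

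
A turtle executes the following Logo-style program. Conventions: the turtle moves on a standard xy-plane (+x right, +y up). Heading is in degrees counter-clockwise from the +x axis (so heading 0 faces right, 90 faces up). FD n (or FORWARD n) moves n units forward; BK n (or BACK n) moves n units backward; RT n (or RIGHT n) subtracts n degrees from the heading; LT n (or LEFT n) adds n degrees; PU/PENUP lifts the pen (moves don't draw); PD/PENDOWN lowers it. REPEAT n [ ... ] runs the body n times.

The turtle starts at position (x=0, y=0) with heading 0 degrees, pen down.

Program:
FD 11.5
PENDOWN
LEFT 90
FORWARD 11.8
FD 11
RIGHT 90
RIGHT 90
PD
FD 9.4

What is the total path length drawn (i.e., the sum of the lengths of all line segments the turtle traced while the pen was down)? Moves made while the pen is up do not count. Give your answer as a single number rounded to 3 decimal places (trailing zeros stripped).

Executing turtle program step by step:
Start: pos=(0,0), heading=0, pen down
FD 11.5: (0,0) -> (11.5,0) [heading=0, draw]
PD: pen down
LT 90: heading 0 -> 90
FD 11.8: (11.5,0) -> (11.5,11.8) [heading=90, draw]
FD 11: (11.5,11.8) -> (11.5,22.8) [heading=90, draw]
RT 90: heading 90 -> 0
RT 90: heading 0 -> 270
PD: pen down
FD 9.4: (11.5,22.8) -> (11.5,13.4) [heading=270, draw]
Final: pos=(11.5,13.4), heading=270, 4 segment(s) drawn

Segment lengths:
  seg 1: (0,0) -> (11.5,0), length = 11.5
  seg 2: (11.5,0) -> (11.5,11.8), length = 11.8
  seg 3: (11.5,11.8) -> (11.5,22.8), length = 11
  seg 4: (11.5,22.8) -> (11.5,13.4), length = 9.4
Total = 43.7

Answer: 43.7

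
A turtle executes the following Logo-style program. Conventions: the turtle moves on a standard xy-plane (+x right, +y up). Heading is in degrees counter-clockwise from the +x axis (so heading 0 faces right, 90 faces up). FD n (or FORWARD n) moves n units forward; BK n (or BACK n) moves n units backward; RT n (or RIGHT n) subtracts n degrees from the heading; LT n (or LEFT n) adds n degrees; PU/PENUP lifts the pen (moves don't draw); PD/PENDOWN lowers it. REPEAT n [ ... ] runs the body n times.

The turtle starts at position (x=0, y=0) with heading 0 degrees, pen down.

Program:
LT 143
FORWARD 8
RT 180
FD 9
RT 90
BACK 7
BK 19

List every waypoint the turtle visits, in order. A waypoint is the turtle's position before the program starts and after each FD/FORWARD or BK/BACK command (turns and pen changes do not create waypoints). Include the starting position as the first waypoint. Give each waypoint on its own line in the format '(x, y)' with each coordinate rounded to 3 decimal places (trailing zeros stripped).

Answer: (0, 0)
(-6.389, 4.815)
(0.799, -0.602)
(5.011, 4.989)
(16.446, 20.163)

Derivation:
Executing turtle program step by step:
Start: pos=(0,0), heading=0, pen down
LT 143: heading 0 -> 143
FD 8: (0,0) -> (-6.389,4.815) [heading=143, draw]
RT 180: heading 143 -> 323
FD 9: (-6.389,4.815) -> (0.799,-0.602) [heading=323, draw]
RT 90: heading 323 -> 233
BK 7: (0.799,-0.602) -> (5.011,4.989) [heading=233, draw]
BK 19: (5.011,4.989) -> (16.446,20.163) [heading=233, draw]
Final: pos=(16.446,20.163), heading=233, 4 segment(s) drawn
Waypoints (5 total):
(0, 0)
(-6.389, 4.815)
(0.799, -0.602)
(5.011, 4.989)
(16.446, 20.163)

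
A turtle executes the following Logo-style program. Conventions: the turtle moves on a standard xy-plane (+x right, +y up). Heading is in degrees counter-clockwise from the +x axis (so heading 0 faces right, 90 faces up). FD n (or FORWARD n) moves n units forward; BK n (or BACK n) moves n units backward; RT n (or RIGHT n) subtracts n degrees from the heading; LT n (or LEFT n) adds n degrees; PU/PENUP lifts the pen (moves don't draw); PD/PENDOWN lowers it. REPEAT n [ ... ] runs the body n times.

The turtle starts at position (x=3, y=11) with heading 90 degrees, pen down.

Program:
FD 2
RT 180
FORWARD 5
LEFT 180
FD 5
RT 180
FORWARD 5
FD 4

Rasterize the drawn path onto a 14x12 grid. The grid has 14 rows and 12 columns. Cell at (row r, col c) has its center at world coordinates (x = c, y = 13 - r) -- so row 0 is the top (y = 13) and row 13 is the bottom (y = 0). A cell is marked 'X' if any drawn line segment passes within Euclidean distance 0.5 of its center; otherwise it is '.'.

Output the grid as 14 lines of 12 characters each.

Segment 0: (3,11) -> (3,13)
Segment 1: (3,13) -> (3,8)
Segment 2: (3,8) -> (3,13)
Segment 3: (3,13) -> (3,8)
Segment 4: (3,8) -> (3,4)

Answer: ...X........
...X........
...X........
...X........
...X........
...X........
...X........
...X........
...X........
...X........
............
............
............
............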